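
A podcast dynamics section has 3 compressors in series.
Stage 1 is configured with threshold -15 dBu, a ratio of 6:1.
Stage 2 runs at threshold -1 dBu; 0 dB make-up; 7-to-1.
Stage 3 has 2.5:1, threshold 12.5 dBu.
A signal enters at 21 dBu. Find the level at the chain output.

-9 dBu

Stage 1: overshoot 36 dB → 36/6 = 6 dB → -9 dBu.
Stage 2: below threshold (-9 ≤ -1); passes unchanged; output -9 dBu.
Stage 3: -9 dBu ≤ 12.5 dBu, so stage 3 doesn't engage; output -9 dBu.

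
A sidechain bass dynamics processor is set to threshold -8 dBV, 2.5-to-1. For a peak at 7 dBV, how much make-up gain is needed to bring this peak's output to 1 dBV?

3 dB

Without make-up, output = threshold + overshoot/2.5 = -8 + 6 = -2 dBV.
Gap to target: 3 dB.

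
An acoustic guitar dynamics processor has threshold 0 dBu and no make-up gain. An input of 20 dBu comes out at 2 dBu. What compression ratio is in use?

Input overshoot = 20 − 0 = 20 dB; output overshoot = 2 − 0 = 2 dB.
Ratio = 20 / 2 = 10.

10:1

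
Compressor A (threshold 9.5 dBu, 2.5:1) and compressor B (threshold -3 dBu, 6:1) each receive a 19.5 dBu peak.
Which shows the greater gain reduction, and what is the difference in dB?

A: GR = 10 − 10/2.5 = 6 dB.
B: GR = 22.5 − 22.5/6 = 18.75 dB.
B reduces 12.75 dB more.

B, by 12.75 dB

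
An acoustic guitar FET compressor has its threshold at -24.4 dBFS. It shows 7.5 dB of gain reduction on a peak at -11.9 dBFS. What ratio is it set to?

2.5:1

Input overshoot = -11.9 − (-24.4) = 12.5 dB.
Output overshoot = 12.5 − 7.5 = 5 dB.
Ratio = input overshoot / output overshoot = 12.5 / 5 = 2.5.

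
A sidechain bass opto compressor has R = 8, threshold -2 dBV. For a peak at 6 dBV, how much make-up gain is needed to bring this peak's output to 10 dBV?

Overshoot 8 dB → 8/8 = 1 dB after compression, so the compressed level is -2 + 1 = -1 dBV.
Make-up = target − compressed = 10 − (-1) = 11 dB.

11 dB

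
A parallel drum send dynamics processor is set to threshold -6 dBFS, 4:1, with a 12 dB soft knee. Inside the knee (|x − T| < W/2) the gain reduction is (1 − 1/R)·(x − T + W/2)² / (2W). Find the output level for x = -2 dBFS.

x − T + W/2 = -2 − (-6) + 6 = 10.
GR = (1 − 1/4) × 10² / 24 = 0.75 × 100 / 24 = 3.125 dB.
Output = -2 − 3.125 = -5.125 dBFS.

-5.125 dBFS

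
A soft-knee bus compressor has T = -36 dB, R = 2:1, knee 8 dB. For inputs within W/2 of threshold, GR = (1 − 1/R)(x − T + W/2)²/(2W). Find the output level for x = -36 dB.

-36.5 dB

x − T + W/2 = -36 − (-36) + 4 = 4.
GR = (1 − 1/2) × 4² / 16 = 0.5 × 16 / 16 = 0.5 dB.
Output = -36 − 0.5 = -36.5 dB.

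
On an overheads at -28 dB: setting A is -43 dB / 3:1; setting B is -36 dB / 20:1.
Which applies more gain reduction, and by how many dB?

A, by 2.4 dB

A: overshoot 15 dB → output overshoot 5 dB → GR 10 dB.
B: overshoot 8 dB → output overshoot 0.4 dB → GR 7.6 dB.
Difference: 2.4 dB in favour of A.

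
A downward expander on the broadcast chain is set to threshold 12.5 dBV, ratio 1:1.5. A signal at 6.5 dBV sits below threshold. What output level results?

Below threshold, a 1:1.5 expander applies gain = (1.5−1)×(T − x) of attenuation.
(1.5−1) × 6 = 3 dB, so output = 6.5 − 3 = 3.5 dBV.

3.5 dBV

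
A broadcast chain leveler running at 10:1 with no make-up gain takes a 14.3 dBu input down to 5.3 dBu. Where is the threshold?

4.3 dBu

Gain reduction = 14.3 − 5.3 = 9 dB; output overshoot = GR / (R − 1) = 9 / 9 = 1 dB.
Threshold = output − output overshoot = 5.3 − 1 = 4.3 dBu.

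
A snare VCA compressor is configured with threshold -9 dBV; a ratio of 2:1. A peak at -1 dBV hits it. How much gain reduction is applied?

Overshoot = -1 − (-9) = 8 dB.
A 2:1 ratio leaves 4 dB of that excess.
Gain reduction = 8 − 4 = 4 dB.

4 dB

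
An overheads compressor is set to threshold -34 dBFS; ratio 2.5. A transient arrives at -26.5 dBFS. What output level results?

-31 dBFS

Overshoot: -26.5 − (-34) = 7.5 dB.
The 7.5 dB excess becomes 3 dB after 2.5:1 reduction.
That puts the output at -31 dBFS.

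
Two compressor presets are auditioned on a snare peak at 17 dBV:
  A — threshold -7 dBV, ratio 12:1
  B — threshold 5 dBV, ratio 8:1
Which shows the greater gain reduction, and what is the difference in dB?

A: GR = 24 − 24/12 = 22 dB.
B: GR = 12 − 12/8 = 10.5 dB.
A applies 11.5 dB more gain reduction.

A, by 11.5 dB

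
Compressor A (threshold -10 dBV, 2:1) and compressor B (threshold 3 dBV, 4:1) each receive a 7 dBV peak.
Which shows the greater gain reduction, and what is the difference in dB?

A: GR = 17 − 17/2 = 8.5 dB.
B: GR = 4 − 4/4 = 3 dB.
A reduces 5.5 dB more.

A, by 5.5 dB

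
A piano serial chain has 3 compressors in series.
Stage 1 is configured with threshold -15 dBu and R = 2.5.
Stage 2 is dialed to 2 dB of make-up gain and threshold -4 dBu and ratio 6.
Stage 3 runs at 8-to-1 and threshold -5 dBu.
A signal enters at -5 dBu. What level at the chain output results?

Stage 1: overshoot 10 dB → 10/2.5 = 4 dB → -11 dBu.
Stage 2: below threshold (-11 ≤ -4); passes unchanged; make-up brings it to -9 dBu.
Stage 3: -9 dBu ≤ -5 dBu, so stage 3 doesn't engage; output -9 dBu.

-9 dBu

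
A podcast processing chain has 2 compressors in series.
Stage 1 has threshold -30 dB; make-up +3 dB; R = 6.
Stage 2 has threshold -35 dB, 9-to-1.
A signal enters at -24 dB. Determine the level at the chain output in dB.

Stage 1: overshoot 6 dB → 6/6 = 1 dB → -29 dB; +3 dB make-up → -26 dB.
Stage 2: 9 dB above -35 dB, reduced 9:1 to 1 dB above → -34 dB.

-34 dB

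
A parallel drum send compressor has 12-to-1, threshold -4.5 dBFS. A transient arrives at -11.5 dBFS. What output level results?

-11.5 dBFS

-11.5 dBFS is 7 dB below the -4.5 dBFS threshold, so no gain reduction is applied.
Output = input = -11.5 dBFS.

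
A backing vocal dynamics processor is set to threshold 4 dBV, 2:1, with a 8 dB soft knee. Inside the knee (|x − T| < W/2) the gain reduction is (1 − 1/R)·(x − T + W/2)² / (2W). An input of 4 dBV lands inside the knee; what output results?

3.5 dBV

x − T + W/2 = 4 − 4 + 4 = 4.
GR = (1 − 1/2) × 4² / 16 = 0.5 × 16 / 16 = 0.5 dB.
Output = 4 − 0.5 = 3.5 dBV.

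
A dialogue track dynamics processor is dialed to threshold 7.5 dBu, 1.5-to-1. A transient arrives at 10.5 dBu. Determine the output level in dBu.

9.5 dBu

10.5 dBu sits 3 dB over threshold.
At 1.5:1 the overshoot is divided by 1.5, leaving 2 dB above threshold.
That puts the output at 9.5 dBu.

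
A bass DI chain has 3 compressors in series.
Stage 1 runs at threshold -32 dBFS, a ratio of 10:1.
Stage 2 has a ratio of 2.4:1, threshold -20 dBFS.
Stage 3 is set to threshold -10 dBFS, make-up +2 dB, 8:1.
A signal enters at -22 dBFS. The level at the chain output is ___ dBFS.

Stage 1: 10 dB above -32 dBFS, reduced 10:1 to 1 dB above → -31 dBFS.
Stage 2: -31 dBFS is at or below the -20 dBFS threshold — no compression; output -31 dBFS.
Stage 3: below threshold (-31 ≤ -10); passes unchanged; make-up brings it to -29 dBFS.

-29 dBFS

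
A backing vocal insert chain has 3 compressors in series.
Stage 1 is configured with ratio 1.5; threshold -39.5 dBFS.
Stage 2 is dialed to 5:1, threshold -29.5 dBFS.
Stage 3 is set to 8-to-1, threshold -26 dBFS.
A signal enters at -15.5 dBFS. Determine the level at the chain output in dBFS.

-28.3 dBFS

Stage 1: -15.5 dBFS is 24 dB over -39.5 dBFS; at 1.5:1 that becomes 16 dB over, giving -23.5 dBFS.
Stage 2: -23.5 dBFS is 6 dB over -29.5 dBFS; at 5:1 that becomes 1.2 dB over, giving -28.3 dBFS.
Stage 3: below threshold (-28.3 ≤ -26); passes unchanged; output -28.3 dBFS.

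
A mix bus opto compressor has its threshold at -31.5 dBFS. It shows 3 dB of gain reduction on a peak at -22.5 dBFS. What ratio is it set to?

1.5:1

Input overshoot = -22.5 − (-31.5) = 9 dB.
Output overshoot = 9 − 3 = 6 dB.
Ratio = input overshoot / output overshoot = 9 / 6 = 1.5.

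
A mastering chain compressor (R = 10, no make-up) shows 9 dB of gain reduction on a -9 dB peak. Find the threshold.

-19 dB

Input is 10 dB above T (since output overshoot × R = input overshoot: (-18 − T)·10 = -9 − T gives T = -19 dB).
Check: -19 + (-9 − (-19))/10 = -19 + 1 = -18 dB. ✓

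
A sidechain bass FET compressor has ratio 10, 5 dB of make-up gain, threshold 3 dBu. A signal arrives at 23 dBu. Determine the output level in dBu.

10 dBu

The input is 20 dB above the 3 dBu threshold.
At 10:1 the overshoot is divided by 10, leaving 2 dB above threshold.
That puts the output at 5 dBu; make-up adds 5 dB, giving 10 dBu.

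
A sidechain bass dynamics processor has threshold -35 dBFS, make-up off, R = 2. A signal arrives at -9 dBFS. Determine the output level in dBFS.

-22 dBFS

Overshoot: -9 − (-35) = 26 dB.
The 26 dB excess becomes 13 dB after 2:1 reduction.
Output = -35 + 13 = -22 dBFS.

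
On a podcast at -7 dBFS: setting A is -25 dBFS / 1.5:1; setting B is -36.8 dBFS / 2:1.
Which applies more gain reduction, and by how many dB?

A: overshoot 18 dB → output overshoot 12 dB → GR 6 dB.
B: overshoot 29.8 dB → output overshoot 14.9 dB → GR 14.9 dB.
Difference: 8.9 dB in favour of B.

B, by 8.9 dB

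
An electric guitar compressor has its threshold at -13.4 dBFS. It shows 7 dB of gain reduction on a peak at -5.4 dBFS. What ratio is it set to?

8:1

Input overshoot = -5.4 − (-13.4) = 8 dB.
Output overshoot = 8 − 7 = 1 dB.
Ratio = input overshoot / output overshoot = 8 / 1 = 8.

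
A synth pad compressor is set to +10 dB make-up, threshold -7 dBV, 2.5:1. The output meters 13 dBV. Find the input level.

Stripping the +10 dB make-up gives 3 dBV at the gain stage.
That's 10 dB above the -7 dBV threshold.
Input overshoot = R × output overshoot = 25 dB → input = -7 + 25 = 18 dBV.

18 dBV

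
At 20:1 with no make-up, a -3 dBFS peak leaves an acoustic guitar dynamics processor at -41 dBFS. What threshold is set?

-43 dBFS

Let T be the threshold. Output overshoot = (input overshoot)/R, so -41 − T = (-3 − T)/20.
20·(-41 − T) = -3 − T → 19·T = -820 − (-3) = -817.
T = -817/19 = -43 dBFS.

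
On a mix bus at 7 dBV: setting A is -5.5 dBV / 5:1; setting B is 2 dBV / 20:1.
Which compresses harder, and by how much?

A, by 5.25 dB

A: GR = 12.5 − 12.5/5 = 10 dB.
B: GR = 5 − 5/20 = 4.75 dB.
Difference: 5.25 dB in favour of A.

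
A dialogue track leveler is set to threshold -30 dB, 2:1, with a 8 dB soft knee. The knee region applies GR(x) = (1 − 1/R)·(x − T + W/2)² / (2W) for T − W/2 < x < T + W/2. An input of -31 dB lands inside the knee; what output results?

x − T + W/2 = -31 − (-30) + 4 = 3.
GR = (1 − 1/2) × 3² / 16 = 0.5 × 9 / 16 = 0.28125 dB.
Output = -31 − 0.28125 = -31.28125 dB.

-31.28125 dB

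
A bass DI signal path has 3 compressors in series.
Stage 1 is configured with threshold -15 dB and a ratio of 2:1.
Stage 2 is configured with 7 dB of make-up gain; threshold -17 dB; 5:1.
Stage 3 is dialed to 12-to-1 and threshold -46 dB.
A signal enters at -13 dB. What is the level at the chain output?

-42.95 dB

Stage 1: overshoot 2 dB → 2/2 = 1 dB → -14 dB.
Stage 2: 3 dB above -17 dB, reduced 5:1 to 0.6 dB above → -16.4 dB; +7 dB make-up → -9.4 dB.
Stage 3: 36.6 dB above -46 dB, reduced 12:1 to 3.05 dB above → -42.95 dB.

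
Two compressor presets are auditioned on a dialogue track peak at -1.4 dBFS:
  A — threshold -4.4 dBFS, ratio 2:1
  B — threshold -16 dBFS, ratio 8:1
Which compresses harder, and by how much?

A: overshoot 3 dB → output overshoot 1.5 dB → GR 1.5 dB.
B: overshoot 14.6 dB → output overshoot 1.825 dB → GR 12.775 dB.
Difference: 11.275 dB in favour of B.

B, by 11.275 dB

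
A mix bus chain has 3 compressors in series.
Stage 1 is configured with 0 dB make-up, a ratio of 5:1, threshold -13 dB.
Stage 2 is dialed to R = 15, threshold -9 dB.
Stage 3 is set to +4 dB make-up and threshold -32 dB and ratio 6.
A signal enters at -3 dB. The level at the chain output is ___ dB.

Stage 1: 10 dB above -13 dB, reduced 5:1 to 2 dB above → -11 dB.
Stage 2: below threshold (-11 ≤ -9); passes unchanged; output -11 dB.
Stage 3: overshoot 21 dB → 21/6 = 3.5 dB → -28.5 dB; +4 dB make-up → -24.5 dB.

-24.5 dB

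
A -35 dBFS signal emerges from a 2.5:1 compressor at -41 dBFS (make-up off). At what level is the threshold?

-45 dBFS

Let T be the threshold. Output overshoot = (input overshoot)/R, so -41 − T = (-35 − T)/2.5.
2.5·(-41 − T) = -35 − T → 1.5·T = -102.5 − (-35) = -67.5.
T = -67.5/1.5 = -45 dBFS.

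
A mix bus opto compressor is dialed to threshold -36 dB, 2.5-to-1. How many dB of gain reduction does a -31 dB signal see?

-31 dB exceeds the threshold by 5 dB.
At 2.5:1, output sits 5/2.5 = 2 dB above threshold.
So the signal is attenuated by 5 − 2 = 3 dB.

3 dB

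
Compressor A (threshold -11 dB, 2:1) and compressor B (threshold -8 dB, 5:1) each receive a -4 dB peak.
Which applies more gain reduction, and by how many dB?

A, by 0.3 dB

A: overshoot 7 dB → output overshoot 3.5 dB → GR 3.5 dB.
B: overshoot 4 dB → output overshoot 0.8 dB → GR 3.2 dB.
A reduces 0.3 dB more.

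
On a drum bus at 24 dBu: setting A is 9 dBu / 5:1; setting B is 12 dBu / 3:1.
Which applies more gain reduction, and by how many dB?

A: 15 dB over, compressed to 3 dB over, so 12 dB of GR.
B: 12 dB over, compressed to 4 dB over, so 8 dB of GR.
Difference: 4 dB in favour of A.

A, by 4 dB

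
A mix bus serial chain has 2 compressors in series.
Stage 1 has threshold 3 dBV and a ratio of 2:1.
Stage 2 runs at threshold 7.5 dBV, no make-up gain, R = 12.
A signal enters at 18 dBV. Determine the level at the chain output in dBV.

7.75 dBV

Stage 1: 18 dBV is 15 dB over 3 dBV; at 2:1 that becomes 7.5 dB over, giving 10.5 dBV.
Stage 2: 10.5 dBV is 3 dB over 7.5 dBV; at 12:1 that becomes 0.25 dB over, giving 7.75 dBV.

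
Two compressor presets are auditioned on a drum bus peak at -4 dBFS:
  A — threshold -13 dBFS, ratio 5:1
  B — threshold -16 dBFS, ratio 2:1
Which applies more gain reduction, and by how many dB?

A, by 1.2 dB

A: 9 dB over, compressed to 1.8 dB over, so 7.2 dB of GR.
B: 12 dB over, compressed to 6 dB over, so 6 dB of GR.
A reduces 1.2 dB more.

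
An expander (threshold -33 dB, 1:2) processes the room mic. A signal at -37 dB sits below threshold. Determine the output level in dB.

-41 dB

Undershoot = (-33) − (-37) = 4 dB.
At 1:2, that expands to 8 dB under threshold.
Output = -33 − 8 = -41 dB.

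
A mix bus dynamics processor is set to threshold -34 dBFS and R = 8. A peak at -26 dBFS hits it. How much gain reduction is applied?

7 dB

The signal is 8 dB above threshold.
At 8:1, output sits 8/8 = 1 dB above threshold.
Gain reduction = 8 − 1 = 7 dB.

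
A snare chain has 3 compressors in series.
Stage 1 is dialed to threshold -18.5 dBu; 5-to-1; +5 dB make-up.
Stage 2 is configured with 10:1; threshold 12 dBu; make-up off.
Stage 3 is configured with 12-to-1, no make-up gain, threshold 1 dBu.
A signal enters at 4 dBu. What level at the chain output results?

Stage 1: 4 dBu is 22.5 dB over -18.5 dBu; at 5:1 that becomes 4.5 dB over, giving -14 dBu; +5 dB make-up → -9 dBu.
Stage 2: -9 dBu is at or below the 12 dBu threshold — no compression; output -9 dBu.
Stage 3: -9 dBu ≤ 1 dBu, so stage 3 doesn't engage; output -9 dBu.

-9 dBu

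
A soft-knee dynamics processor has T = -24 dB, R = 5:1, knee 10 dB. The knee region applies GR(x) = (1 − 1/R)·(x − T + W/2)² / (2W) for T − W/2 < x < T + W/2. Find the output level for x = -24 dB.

x − T + W/2 = -24 − (-24) + 5 = 5.
GR = (1 − 1/5) × 5² / 20 = 0.8 × 25 / 20 = 1 dB.
Output = -24 − 1 = -25 dB.

-25 dB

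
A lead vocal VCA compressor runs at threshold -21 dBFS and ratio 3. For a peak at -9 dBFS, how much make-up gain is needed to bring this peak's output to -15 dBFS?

Without make-up, output = threshold + overshoot/3 = -21 + 4 = -17 dBFS.
Gap to target: 2 dB.

2 dB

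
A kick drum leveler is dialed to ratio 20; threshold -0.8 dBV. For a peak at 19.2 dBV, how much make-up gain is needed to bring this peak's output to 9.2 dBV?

Overshoot 20 dB → 20/20 = 1 dB after compression, so the compressed level is -0.8 + 1 = 0.2 dBV.
Make-up = target − compressed = 9.2 − 0.2 = 9 dB.

9 dB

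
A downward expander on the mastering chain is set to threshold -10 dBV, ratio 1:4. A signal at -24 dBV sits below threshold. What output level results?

-66 dBV

Below threshold, a 1:4 expander applies gain = (4−1)×(T − x) of attenuation.
(4−1) × 14 = 42 dB, so output = -24 − 42 = -66 dBV.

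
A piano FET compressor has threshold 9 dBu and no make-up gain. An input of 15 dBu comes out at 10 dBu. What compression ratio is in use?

Input overshoot = 15 − 9 = 6 dB; output overshoot = 10 − 9 = 1 dB.
Ratio = 6 / 1 = 6.

6:1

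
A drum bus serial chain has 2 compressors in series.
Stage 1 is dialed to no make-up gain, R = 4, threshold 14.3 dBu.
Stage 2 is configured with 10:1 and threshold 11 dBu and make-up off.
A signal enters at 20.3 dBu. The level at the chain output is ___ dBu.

11.48 dBu

Stage 1: 20.3 dBu is 6 dB over 14.3 dBu; at 4:1 that becomes 1.5 dB over, giving 15.8 dBu.
Stage 2: overshoot 4.8 dB → 4.8/10 = 0.48 dB → 11.48 dBu.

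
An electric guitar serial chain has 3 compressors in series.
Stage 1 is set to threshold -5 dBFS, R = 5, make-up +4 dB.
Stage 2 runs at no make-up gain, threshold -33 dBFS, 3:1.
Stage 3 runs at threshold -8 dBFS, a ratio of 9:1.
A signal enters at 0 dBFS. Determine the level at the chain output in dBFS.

-22 dBFS

Stage 1: 0 dBFS is 5 dB over -5 dBFS; at 5:1 that becomes 1 dB over, giving -4 dBFS; +4 dB make-up → 0 dBFS.
Stage 2: 33 dB above -33 dBFS, reduced 3:1 to 11 dB above → -22 dBFS.
Stage 3: -22 dBFS is at or below the -8 dBFS threshold — no compression; output -22 dBFS.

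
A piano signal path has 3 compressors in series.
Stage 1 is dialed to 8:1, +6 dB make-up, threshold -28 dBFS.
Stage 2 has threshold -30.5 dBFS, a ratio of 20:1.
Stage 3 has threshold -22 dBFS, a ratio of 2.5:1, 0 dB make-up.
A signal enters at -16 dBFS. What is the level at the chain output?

Stage 1: -16 dBFS is 12 dB over -28 dBFS; at 8:1 that becomes 1.5 dB over, giving -26.5 dBFS; +6 dB make-up → -20.5 dBFS.
Stage 2: -20.5 dBFS is 10 dB over -30.5 dBFS; at 20:1 that becomes 0.5 dB over, giving -30 dBFS.
Stage 3: -30 dBFS ≤ -22 dBFS, so stage 3 doesn't engage; output -30 dBFS.

-30 dBFS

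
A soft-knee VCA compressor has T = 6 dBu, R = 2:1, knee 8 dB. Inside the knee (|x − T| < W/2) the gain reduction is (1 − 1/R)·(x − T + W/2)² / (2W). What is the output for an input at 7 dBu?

x − T + W/2 = 7 − 6 + 4 = 5.
GR = (1 − 1/2) × 5² / 16 = 0.5 × 25 / 16 = 0.78125 dB.
Output = 7 − 0.78125 = 6.21875 dBu.

6.21875 dBu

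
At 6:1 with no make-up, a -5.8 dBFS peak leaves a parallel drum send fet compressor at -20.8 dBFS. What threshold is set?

Gain reduction = -5.8 − (-20.8) = 15 dB; output overshoot = GR / (R − 1) = 15 / 5 = 3 dB.
Threshold = output − output overshoot = -20.8 − 3 = -23.8 dBFS.

-23.8 dBFS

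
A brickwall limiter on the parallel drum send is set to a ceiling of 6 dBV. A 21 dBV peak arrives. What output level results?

A brickwall limiter is an ∞:1 compressor: any input above the ceiling is clamped to 6 dBV.

6 dBV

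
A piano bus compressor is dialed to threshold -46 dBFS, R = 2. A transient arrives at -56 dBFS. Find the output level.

-56 dBFS

-56 dBFS is 10 dB below the -46 dBFS threshold, so no gain reduction is applied.
Output = input = -56 dBFS.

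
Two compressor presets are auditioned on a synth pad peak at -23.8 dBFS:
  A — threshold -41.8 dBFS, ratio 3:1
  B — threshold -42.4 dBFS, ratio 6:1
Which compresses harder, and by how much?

B, by 3.5 dB

A: GR = 18 − 18/3 = 12 dB.
B: GR = 18.6 − 18.6/6 = 15.5 dB.
B applies 3.5 dB more gain reduction.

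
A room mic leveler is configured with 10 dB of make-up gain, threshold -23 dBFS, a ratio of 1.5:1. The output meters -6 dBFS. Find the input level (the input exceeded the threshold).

Before make-up, the level was -6 − 10 = -16 dBFS.
That's 7 dB above the -23 dBFS threshold.
Before 1.5:1 compression the overshoot was 7 × 1.5 = 10.5 dB, so input = -23 + 10.5 = -12.5 dBFS.

-12.5 dBFS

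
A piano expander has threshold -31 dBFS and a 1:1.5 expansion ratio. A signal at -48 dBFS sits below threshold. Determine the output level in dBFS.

-56.5 dBFS

Below threshold, a 1:1.5 expander applies gain = (1.5−1)×(T − x) of attenuation.
(1.5−1) × 17 = 8.5 dB, so output = -48 − 8.5 = -56.5 dBFS.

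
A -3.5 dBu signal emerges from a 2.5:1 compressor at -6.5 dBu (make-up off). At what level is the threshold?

-8.5 dBu

Input is 5 dB above T (since output overshoot × R = input overshoot: (-6.5 − T)·2.5 = -3.5 − T gives T = -8.5 dBu).
Check: -8.5 + (-3.5 − (-8.5))/2.5 = -8.5 + 2 = -6.5 dBu. ✓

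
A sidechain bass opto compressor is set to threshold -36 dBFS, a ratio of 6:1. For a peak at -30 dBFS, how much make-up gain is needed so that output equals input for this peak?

Overshoot 6 dB → 6/6 = 1 dB after compression, so the compressed level is -36 + 1 = -35 dBFS.
Make-up = target − compressed = -30 − (-35) = 5 dB.

5 dB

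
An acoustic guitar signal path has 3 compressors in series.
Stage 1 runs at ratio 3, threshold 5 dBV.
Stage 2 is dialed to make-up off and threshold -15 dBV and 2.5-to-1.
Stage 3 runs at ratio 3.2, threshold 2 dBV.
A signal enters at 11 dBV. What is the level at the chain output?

-6.2 dBV

Stage 1: 6 dB above 5 dBV, reduced 3:1 to 2 dB above → 7 dBV.
Stage 2: overshoot 22 dB → 22/2.5 = 8.8 dB → -6.2 dBV.
Stage 3: below threshold (-6.2 ≤ 2); passes unchanged; output -6.2 dBV.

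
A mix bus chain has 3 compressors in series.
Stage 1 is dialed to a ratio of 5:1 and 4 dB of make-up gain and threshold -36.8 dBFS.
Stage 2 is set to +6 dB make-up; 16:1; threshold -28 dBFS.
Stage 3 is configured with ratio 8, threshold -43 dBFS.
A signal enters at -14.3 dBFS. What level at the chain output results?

Stage 1: 22.5 dB above -36.8 dBFS, reduced 5:1 to 4.5 dB above → -32.3 dBFS; +4 dB make-up → -28.3 dBFS.
Stage 2: -28.3 dBFS is at or below the -28 dBFS threshold — no compression; make-up brings it to -22.3 dBFS.
Stage 3: 20.7 dB above -43 dBFS, reduced 8:1 to 2.5875 dB above → -40.4125 dBFS.

-40.4125 dBFS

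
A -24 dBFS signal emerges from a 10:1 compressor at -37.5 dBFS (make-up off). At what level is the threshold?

-39 dBFS

Input is 15 dB above T (since output overshoot × R = input overshoot: (-37.5 − T)·10 = -24 − T gives T = -39 dBFS).
Check: -39 + (-24 − (-39))/10 = -39 + 1.5 = -37.5 dBFS. ✓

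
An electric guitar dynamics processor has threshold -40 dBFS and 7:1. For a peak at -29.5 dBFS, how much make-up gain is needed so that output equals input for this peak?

9 dB

Without make-up, output = threshold + overshoot/7 = -40 + 1.5 = -38.5 dBFS.
Gap to target: 9 dB.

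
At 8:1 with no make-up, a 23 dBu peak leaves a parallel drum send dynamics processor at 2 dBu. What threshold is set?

-1 dBu

Let T be the threshold. Output overshoot = (input overshoot)/R, so 2 − T = (23 − T)/8.
8·(2 − T) = 23 − T → 7·T = 16 − 23 = -7.
T = -7/7 = -1 dBu.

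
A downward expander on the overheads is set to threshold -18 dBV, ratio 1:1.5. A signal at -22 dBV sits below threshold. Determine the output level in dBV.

-24 dBV

Below threshold, a 1:1.5 expander applies gain = (1.5−1)×(T − x) of attenuation.
(1.5−1) × 4 = 2 dB, so output = -22 − 2 = -24 dBV.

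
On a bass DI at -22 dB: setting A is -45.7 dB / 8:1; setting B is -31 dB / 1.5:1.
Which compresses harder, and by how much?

A, by 17.7375 dB

A: 23.7 dB over, compressed to 2.9625 dB over, so 20.7375 dB of GR.
B: 9 dB over, compressed to 6 dB over, so 3 dB of GR.
A applies 17.7375 dB more gain reduction.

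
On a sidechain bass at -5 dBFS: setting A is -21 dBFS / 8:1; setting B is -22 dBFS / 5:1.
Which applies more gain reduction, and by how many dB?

A: GR = 16 − 16/8 = 14 dB.
B: GR = 17 − 17/5 = 13.6 dB.
A applies 0.4 dB more gain reduction.

A, by 0.4 dB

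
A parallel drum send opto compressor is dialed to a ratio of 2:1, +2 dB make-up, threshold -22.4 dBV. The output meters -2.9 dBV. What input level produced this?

12.6 dBV

Remove make-up: -2.9 − 2 = -4.9 dBV.
The compressed level sits -4.9 − (-22.4) = 17.5 dB over threshold.
Input overshoot = R × output overshoot = 35 dB → input = -22.4 + 35 = 12.6 dBV.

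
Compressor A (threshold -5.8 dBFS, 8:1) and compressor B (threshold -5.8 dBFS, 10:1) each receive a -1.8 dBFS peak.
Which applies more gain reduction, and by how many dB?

A: GR = 4 − 4/8 = 3.5 dB.
B: GR = 4 − 4/10 = 3.6 dB.
B applies 0.1 dB more gain reduction.

B, by 0.1 dB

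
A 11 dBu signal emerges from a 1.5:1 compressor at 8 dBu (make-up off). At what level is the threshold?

Gain reduction = 11 − 8 = 3 dB; output overshoot = GR / (R − 1) = 3 / 0.5 = 6 dB.
Threshold = output − output overshoot = 8 − 6 = 2 dBu.

2 dBu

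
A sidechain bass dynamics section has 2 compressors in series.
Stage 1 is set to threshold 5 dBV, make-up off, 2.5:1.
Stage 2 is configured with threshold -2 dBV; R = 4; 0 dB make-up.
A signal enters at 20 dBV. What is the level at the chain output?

1.25 dBV

Stage 1: overshoot 15 dB → 15/2.5 = 6 dB → 11 dBV.
Stage 2: 11 dBV is 13 dB over -2 dBV; at 4:1 that becomes 3.25 dB over, giving 1.25 dBV.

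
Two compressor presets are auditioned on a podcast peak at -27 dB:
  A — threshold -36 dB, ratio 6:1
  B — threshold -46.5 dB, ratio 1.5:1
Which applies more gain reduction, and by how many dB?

A: 9 dB over, compressed to 1.5 dB over, so 7.5 dB of GR.
B: 19.5 dB over, compressed to 13 dB over, so 6.5 dB of GR.
A applies 1 dB more gain reduction.

A, by 1 dB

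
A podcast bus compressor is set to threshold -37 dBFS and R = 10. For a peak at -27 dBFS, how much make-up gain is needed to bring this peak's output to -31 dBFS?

5 dB

Overshoot 10 dB → 10/10 = 1 dB after compression, so the compressed level is -37 + 1 = -36 dBFS.
Make-up = target − compressed = -31 − (-36) = 5 dB.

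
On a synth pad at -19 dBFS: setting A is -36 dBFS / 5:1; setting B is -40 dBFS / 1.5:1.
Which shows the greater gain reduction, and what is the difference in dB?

A: GR = 17 − 17/5 = 13.6 dB.
B: GR = 21 − 21/1.5 = 7 dB.
A applies 6.6 dB more gain reduction.

A, by 6.6 dB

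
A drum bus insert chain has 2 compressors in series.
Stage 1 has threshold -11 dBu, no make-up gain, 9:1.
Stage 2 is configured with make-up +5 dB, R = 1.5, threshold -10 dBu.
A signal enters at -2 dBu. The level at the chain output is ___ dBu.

Stage 1: overshoot 9 dB → 9/9 = 1 dB → -10 dBu.
Stage 2: below threshold (-10 ≤ -10); passes unchanged; make-up brings it to -5 dBu.

-5 dBu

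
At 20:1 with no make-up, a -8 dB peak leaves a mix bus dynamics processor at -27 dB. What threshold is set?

-28 dB

Let T be the threshold. Output overshoot = (input overshoot)/R, so -27 − T = (-8 − T)/20.
20·(-27 − T) = -8 − T → 19·T = -540 − (-8) = -532.
T = -532/19 = -28 dB.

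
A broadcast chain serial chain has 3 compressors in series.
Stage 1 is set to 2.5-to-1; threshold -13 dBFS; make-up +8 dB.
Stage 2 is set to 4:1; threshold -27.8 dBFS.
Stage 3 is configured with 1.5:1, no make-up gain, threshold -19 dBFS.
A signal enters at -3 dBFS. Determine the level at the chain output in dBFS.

-21.1 dBFS

Stage 1: overshoot 10 dB → 10/2.5 = 4 dB → -9 dBFS; +8 dB make-up → -1 dBFS.
Stage 2: -1 dBFS is 26.8 dB over -27.8 dBFS; at 4:1 that becomes 6.7 dB over, giving -21.1 dBFS.
Stage 3: -21.1 dBFS is at or below the -19 dBFS threshold — no compression; output -21.1 dBFS.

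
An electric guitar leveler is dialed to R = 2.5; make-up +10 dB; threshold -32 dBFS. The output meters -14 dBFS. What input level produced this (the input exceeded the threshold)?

Stripping the +10 dB make-up gives -24 dBFS at the gain stage.
Post-compression overshoot = -24 − (-32) = 8 dB.
Before 2.5:1 compression the overshoot was 8 × 2.5 = 20 dB, so input = -32 + 20 = -12 dBFS.

-12 dBFS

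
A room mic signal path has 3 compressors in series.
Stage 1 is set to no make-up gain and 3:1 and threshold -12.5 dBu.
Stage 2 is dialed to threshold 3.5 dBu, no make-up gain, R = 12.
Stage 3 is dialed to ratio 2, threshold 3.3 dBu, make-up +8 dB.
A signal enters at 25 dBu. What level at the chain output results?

8 dBu

Stage 1: 25 dBu is 37.5 dB over -12.5 dBu; at 3:1 that becomes 12.5 dB over, giving 0 dBu.
Stage 2: 0 dBu is at or below the 3.5 dBu threshold — no compression; output 0 dBu.
Stage 3: 0 dBu is at or below the 3.3 dBu threshold — no compression; make-up brings it to 8 dBu.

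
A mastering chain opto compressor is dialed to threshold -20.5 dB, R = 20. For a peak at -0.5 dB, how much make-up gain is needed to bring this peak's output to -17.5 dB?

The peak compresses to -20.5 + 20/20 = -19.5 dB.
To reach -17.5 dB requires -17.5 − (-19.5) = 2 dB of make-up.

2 dB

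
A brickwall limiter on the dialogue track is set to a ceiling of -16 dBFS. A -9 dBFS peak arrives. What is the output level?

-16 dBFS

A brickwall limiter is an ∞:1 compressor: any input above the ceiling is clamped to -16 dBFS.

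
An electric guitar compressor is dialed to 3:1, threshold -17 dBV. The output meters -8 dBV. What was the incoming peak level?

10 dBV

The compressed level sits -8 − (-17) = 9 dB over threshold.
Before 3:1 compression the overshoot was 9 × 3 = 27 dB, so input = -17 + 27 = 10 dBV.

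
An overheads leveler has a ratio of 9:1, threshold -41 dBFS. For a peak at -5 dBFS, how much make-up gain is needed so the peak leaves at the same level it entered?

Without make-up, output = threshold + overshoot/9 = -41 + 4 = -37 dBFS.
Gap to target: 32 dB.

32 dB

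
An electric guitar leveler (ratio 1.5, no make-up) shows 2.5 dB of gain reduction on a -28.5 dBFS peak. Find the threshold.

Input is 7.5 dB above T (since output overshoot × R = input overshoot: (-31 − T)·1.5 = -28.5 − T gives T = -36 dBFS).
Check: -36 + (-28.5 − (-36))/1.5 = -36 + 5 = -31 dBFS. ✓

-36 dBFS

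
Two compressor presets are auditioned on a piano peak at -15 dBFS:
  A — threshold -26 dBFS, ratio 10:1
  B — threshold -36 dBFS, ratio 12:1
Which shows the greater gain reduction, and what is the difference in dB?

B, by 9.35 dB

A: GR = 11 − 11/10 = 9.9 dB.
B: GR = 21 − 21/12 = 19.25 dB.
B applies 9.35 dB more gain reduction.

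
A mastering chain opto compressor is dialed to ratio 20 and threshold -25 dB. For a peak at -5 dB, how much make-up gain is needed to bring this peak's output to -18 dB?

Overshoot 20 dB → 20/20 = 1 dB after compression, so the compressed level is -25 + 1 = -24 dB.
Make-up = target − compressed = -18 − (-24) = 6 dB.

6 dB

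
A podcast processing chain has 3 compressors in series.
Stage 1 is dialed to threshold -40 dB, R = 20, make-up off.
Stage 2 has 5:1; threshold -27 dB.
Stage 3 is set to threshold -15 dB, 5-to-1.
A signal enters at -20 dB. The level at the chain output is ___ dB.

Stage 1: 20 dB above -40 dB, reduced 20:1 to 1 dB above → -39 dB.
Stage 2: -39 dB ≤ -27 dB, so stage 2 doesn't engage; output -39 dB.
Stage 3: below threshold (-39 ≤ -15); passes unchanged; output -39 dB.

-39 dB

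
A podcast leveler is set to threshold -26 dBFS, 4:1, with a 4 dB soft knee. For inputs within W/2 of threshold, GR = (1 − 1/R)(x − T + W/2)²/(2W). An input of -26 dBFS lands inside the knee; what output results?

x − T + W/2 = -26 − (-26) + 2 = 2.
GR = (1 − 1/4) × 2² / 8 = 0.75 × 4 / 8 = 0.375 dB.
Output = -26 − 0.375 = -26.375 dBFS.

-26.375 dBFS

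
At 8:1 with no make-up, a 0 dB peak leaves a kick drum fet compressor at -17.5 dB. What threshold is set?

Input is 20 dB above T (since output overshoot × R = input overshoot: (-17.5 − T)·8 = 0 − T gives T = -20 dB).
Check: -20 + (0 − (-20))/8 = -20 + 2.5 = -17.5 dB. ✓

-20 dB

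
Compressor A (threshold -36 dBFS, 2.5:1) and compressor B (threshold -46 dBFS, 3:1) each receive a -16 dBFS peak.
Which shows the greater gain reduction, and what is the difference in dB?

A: overshoot 20 dB → output overshoot 8 dB → GR 12 dB.
B: overshoot 30 dB → output overshoot 10 dB → GR 20 dB.
B applies 8 dB more gain reduction.

B, by 8 dB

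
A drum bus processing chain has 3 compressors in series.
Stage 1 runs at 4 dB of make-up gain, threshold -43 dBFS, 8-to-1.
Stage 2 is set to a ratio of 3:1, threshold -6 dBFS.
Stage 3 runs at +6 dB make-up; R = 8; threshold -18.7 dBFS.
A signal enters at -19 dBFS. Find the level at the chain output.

-30 dBFS

Stage 1: overshoot 24 dB → 24/8 = 3 dB → -40 dBFS; +4 dB make-up → -36 dBFS.
Stage 2: -36 dBFS ≤ -6 dBFS, so stage 2 doesn't engage; output -36 dBFS.
Stage 3: below threshold (-36 ≤ -18.7); passes unchanged; make-up brings it to -30 dBFS.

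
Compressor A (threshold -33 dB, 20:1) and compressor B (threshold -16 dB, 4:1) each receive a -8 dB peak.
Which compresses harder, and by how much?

A, by 17.75 dB

A: 25 dB over, compressed to 1.25 dB over, so 23.75 dB of GR.
B: 8 dB over, compressed to 2 dB over, so 6 dB of GR.
A applies 17.75 dB more gain reduction.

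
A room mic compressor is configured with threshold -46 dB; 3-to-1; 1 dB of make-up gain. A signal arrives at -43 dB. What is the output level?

Overshoot: -43 − (-46) = 3 dB.
The 3 dB excess becomes 1 dB after 3:1 reduction.
Output = -46 + 1 = -45 dB; make-up adds 1 dB, giving -44 dB.

-44 dB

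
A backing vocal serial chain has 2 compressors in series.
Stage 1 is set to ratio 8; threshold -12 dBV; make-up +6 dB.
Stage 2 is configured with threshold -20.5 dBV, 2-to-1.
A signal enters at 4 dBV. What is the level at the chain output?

Stage 1: 16 dB above -12 dBV, reduced 8:1 to 2 dB above → -10 dBV; +6 dB make-up → -4 dBV.
Stage 2: -4 dBV is 16.5 dB over -20.5 dBV; at 2:1 that becomes 8.25 dB over, giving -12.25 dBV.

-12.25 dBV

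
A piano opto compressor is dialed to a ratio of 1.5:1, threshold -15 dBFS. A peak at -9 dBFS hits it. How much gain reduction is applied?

2 dB

The signal is 6 dB above threshold.
After 1.5:1 compression the overshoot becomes 6/1.5 = 4 dB.
Gain reduction = 6 − 4 = 2 dB.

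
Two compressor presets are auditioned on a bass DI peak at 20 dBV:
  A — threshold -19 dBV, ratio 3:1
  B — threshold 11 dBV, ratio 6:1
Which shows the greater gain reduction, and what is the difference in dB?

A: GR = 39 − 39/3 = 26 dB.
B: GR = 9 − 9/6 = 7.5 dB.
Difference: 18.5 dB in favour of A.

A, by 18.5 dB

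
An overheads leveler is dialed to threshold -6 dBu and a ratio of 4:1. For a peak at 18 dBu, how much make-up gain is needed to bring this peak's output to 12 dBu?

12 dB

The peak compresses to -6 + 24/4 = 0 dBu.
To reach 12 dBu requires 12 − 0 = 12 dB of make-up.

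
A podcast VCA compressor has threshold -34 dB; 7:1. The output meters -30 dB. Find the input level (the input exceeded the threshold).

The compressed level sits -30 − (-34) = 4 dB over threshold.
Undo the ratio: input overshoot = 4 × 7 = 28 dB, giving input = -6 dB.

-6 dB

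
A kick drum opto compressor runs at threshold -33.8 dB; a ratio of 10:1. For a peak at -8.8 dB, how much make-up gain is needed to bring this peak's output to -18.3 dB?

The peak compresses to -33.8 + 25/10 = -31.3 dB.
To reach -18.3 dB requires -18.3 − (-31.3) = 13 dB of make-up.

13 dB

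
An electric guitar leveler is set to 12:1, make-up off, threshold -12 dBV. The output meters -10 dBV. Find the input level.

That's 2 dB above the -12 dBV threshold.
Before 12:1 compression the overshoot was 2 × 12 = 24 dB, so input = -12 + 24 = 12 dBV.

12 dBV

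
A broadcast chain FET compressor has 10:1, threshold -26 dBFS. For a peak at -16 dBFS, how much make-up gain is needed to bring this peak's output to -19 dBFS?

6 dB

Overshoot 10 dB → 10/10 = 1 dB after compression, so the compressed level is -26 + 1 = -25 dBFS.
Make-up = target − compressed = -19 − (-25) = 6 dB.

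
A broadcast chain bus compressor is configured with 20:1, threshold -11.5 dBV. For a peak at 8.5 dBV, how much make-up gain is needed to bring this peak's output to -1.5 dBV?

9 dB

The peak compresses to -11.5 + 20/20 = -10.5 dBV.
To reach -1.5 dBV requires -1.5 − (-10.5) = 9 dB of make-up.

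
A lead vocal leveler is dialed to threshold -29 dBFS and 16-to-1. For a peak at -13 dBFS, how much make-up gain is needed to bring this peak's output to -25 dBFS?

3 dB

The peak compresses to -29 + 16/16 = -28 dBFS.
To reach -25 dBFS requires -25 − (-28) = 3 dB of make-up.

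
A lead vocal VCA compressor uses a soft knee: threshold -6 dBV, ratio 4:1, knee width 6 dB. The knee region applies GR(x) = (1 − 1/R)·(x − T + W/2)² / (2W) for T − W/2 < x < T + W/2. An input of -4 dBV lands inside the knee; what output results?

-5.5625 dBV

x − T + W/2 = -4 − (-6) + 3 = 5.
GR = (1 − 1/4) × 5² / 12 = 0.75 × 25 / 12 = 1.5625 dB.
Output = -4 − 1.5625 = -5.5625 dBV.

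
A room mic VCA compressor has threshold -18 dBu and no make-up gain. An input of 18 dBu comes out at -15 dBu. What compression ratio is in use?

12:1

Input overshoot = 18 − (-18) = 36 dB; output overshoot = -15 − (-18) = 3 dB.
Ratio = 36 / 3 = 12.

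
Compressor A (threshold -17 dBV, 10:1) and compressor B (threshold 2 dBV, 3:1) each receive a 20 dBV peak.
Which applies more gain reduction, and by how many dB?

A, by 21.3 dB

A: overshoot 37 dB → output overshoot 3.7 dB → GR 33.3 dB.
B: overshoot 18 dB → output overshoot 6 dB → GR 12 dB.
Difference: 21.3 dB in favour of A.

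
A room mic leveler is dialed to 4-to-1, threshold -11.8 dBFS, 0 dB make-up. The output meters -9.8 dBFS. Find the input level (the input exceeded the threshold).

-3.8 dBFS

Post-compression overshoot = -9.8 − (-11.8) = 2 dB.
Before 4:1 compression the overshoot was 2 × 4 = 8 dB, so input = -11.8 + 8 = -3.8 dBFS.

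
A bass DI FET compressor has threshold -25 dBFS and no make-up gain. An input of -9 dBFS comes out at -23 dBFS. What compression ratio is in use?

Input overshoot = -9 − (-25) = 16 dB; output overshoot = -23 − (-25) = 2 dB.
Ratio = 16 / 2 = 8.

8:1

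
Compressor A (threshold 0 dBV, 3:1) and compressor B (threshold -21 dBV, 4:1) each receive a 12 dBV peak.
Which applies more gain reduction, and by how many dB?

A: overshoot 12 dB → output overshoot 4 dB → GR 8 dB.
B: overshoot 33 dB → output overshoot 8.25 dB → GR 24.75 dB.
Difference: 16.75 dB in favour of B.

B, by 16.75 dB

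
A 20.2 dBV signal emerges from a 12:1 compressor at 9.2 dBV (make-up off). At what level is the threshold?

Let T be the threshold. Output overshoot = (input overshoot)/R, so 9.2 − T = (20.2 − T)/12.
12·(9.2 − T) = 20.2 − T → 11·T = 110.4 − 20.2 = 90.2.
T = 90.2/11 = 8.2 dBV.

8.2 dBV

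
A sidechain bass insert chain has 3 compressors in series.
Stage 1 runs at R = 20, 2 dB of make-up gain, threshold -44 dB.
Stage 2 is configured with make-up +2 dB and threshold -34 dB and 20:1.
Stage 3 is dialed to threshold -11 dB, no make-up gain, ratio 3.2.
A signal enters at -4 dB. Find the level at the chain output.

-38 dB

Stage 1: 40 dB above -44 dB, reduced 20:1 to 2 dB above → -42 dB; +2 dB make-up → -40 dB.
Stage 2: -40 dB ≤ -34 dB, so stage 2 doesn't engage; make-up brings it to -38 dB.
Stage 3: below threshold (-38 ≤ -11); passes unchanged; output -38 dB.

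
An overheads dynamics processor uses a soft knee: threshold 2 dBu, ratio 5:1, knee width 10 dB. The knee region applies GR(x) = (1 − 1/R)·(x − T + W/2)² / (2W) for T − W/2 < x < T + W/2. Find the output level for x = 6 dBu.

2.76 dBu

x − T + W/2 = 6 − 2 + 5 = 9.
GR = (1 − 1/5) × 9² / 20 = 0.8 × 81 / 20 = 3.24 dB.
Output = 6 − 3.24 = 2.76 dBu.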